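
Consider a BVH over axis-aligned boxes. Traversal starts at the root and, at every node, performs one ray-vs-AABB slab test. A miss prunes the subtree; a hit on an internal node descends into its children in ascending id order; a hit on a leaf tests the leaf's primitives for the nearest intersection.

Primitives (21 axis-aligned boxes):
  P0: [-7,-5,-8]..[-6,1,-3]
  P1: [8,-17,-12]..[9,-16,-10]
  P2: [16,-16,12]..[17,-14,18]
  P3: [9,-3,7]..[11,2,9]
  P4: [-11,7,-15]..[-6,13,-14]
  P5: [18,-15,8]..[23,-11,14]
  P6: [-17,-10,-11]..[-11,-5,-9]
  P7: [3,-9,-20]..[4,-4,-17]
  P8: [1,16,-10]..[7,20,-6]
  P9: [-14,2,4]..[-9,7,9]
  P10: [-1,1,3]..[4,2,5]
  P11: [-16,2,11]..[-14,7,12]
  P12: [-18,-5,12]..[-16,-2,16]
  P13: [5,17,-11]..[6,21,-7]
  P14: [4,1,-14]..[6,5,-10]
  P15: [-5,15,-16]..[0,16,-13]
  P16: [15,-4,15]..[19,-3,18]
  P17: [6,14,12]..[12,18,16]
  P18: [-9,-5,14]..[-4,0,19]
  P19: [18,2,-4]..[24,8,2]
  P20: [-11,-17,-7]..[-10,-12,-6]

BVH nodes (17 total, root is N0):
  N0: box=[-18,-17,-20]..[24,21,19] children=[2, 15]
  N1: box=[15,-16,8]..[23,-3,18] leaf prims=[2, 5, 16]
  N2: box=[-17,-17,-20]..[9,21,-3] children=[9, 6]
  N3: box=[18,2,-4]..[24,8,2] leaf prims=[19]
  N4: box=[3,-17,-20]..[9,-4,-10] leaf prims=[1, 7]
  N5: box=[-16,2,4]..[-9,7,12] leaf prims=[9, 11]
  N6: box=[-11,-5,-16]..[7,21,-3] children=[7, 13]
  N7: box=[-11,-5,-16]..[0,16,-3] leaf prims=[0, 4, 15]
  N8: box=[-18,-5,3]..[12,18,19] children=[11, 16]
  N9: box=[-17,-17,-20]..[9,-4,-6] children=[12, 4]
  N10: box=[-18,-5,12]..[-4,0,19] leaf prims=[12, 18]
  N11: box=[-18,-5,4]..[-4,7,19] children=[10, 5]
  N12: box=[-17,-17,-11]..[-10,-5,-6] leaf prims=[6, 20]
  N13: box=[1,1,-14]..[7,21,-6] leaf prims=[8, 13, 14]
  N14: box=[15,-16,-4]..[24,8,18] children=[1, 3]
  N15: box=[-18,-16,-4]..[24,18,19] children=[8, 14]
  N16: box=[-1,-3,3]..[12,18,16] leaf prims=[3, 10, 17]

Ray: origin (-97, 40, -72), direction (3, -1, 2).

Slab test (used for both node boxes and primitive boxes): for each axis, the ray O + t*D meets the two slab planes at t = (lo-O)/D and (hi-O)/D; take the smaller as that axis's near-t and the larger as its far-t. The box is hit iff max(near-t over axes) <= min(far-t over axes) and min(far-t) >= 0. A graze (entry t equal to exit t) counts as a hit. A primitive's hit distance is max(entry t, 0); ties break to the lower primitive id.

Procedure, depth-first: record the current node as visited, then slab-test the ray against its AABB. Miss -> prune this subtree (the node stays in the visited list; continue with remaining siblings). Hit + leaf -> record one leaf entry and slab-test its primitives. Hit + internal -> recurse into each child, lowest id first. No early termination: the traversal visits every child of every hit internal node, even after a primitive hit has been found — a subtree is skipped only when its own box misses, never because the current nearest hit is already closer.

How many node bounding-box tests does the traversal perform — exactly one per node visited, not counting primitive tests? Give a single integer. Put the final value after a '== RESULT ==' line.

Traverse from the root:
N0 x:[79/3,121/3] y:[19,57] z:[26,91/2] -> hit [79/3,121/3], descend [2, 15]
  N2 x:[80/3,106/3] y:[19,57] z:[26,69/2] -> hit [80/3,69/2], descend [6, 9]
    N6 x:[86/3,104/3] y:[19,45] z:[28,69/2] -> hit [86/3,69/2], descend [7, 13]
      N7 x:[86/3,97/3] y:[24,45] z:[28,69/2] -> hit [86/3,97/3] leaf, test {P0(miss), P4@t=86/3, P15(miss)}
      N13 x:[98/3,104/3] y:[19,39] z:[29,33] -> hit [98/3,33] leaf, test {P8(miss), P13(miss), P14(miss)}
    N9 x:[80/3,106/3] y:[44,57] z:[26,33] -> miss, prune
  N15 x:[79/3,121/3] y:[22,56] z:[34,91/2] -> hit [34,121/3], descend [8, 14]
    N8 x:[79/3,109/3] y:[22,45] z:[75/2,91/2] -> miss, prune
    N14 x:[112/3,121/3] y:[32,56] z:[34,45] -> hit [112/3,121/3], descend [1, 3]
      N1 x:[112/3,40] y:[43,56] z:[40,45] -> miss, prune
      N3 x:[115/3,121/3] y:[32,38] z:[34,37] -> miss, prune

Summary -> nodes [0, 2, 6, 7, 13, 9, 15, 8, 14, 1, 3]; box-tests=11; leaf-entries=2; first=P4

== RESULT ==
11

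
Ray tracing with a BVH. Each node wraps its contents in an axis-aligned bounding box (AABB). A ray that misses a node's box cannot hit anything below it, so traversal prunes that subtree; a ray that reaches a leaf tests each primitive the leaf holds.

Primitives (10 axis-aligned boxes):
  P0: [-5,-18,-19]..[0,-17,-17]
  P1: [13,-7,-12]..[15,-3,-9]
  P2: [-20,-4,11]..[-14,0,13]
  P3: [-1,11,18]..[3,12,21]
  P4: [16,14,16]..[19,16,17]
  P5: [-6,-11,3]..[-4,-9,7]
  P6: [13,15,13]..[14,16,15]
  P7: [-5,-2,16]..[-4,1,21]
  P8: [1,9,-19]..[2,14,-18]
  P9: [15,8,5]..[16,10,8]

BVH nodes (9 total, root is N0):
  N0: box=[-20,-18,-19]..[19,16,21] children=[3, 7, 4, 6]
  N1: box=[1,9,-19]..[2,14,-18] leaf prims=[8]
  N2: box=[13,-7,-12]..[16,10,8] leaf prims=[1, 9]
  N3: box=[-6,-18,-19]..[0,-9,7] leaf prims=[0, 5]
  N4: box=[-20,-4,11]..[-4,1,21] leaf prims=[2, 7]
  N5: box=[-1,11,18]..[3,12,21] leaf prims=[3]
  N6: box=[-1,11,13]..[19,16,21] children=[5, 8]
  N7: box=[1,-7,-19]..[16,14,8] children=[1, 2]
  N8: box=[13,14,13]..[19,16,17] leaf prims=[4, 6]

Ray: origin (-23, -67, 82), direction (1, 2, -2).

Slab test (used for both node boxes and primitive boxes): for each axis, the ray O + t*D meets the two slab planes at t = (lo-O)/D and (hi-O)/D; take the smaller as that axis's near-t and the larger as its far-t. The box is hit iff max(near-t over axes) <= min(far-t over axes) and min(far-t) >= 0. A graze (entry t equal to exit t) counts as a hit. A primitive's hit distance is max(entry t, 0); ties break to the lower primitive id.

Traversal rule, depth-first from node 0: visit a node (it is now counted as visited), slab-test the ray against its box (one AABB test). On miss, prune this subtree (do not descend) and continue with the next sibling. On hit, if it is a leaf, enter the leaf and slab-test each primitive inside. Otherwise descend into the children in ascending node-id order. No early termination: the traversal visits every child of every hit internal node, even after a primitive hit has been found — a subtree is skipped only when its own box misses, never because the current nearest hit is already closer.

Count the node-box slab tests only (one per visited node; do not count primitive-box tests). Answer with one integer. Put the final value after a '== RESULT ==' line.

Traverse from the root:
N0 x:[3,42] y:[49/2,83/2] z:[61/2,101/2] -> hit [61/2,83/2], descend [3, 4, 6, 7]
  N3 x:[17,23] y:[49/2,29] z:[75/2,101/2] -> miss, prune
  N4 x:[3,19] y:[63/2,34] z:[61/2,71/2] -> miss, prune
  N6 x:[22,42] y:[39,83/2] z:[61/2,69/2] -> miss, prune
  N7 x:[24,39] y:[30,81/2] z:[37,101/2] -> hit [37,39], descend [1, 2]
    N1 x:[24,25] y:[38,81/2] z:[50,101/2] -> miss, prune
    N2 x:[36,39] y:[30,77/2] z:[37,47] -> hit [37,77/2] leaf, test {P1(miss), P9@t=38}

Visited [0, 3, 4, 6, 7, 1, 2]. Tests: 7 box, 1 leaf. Nearest: P9.

== RESULT ==
7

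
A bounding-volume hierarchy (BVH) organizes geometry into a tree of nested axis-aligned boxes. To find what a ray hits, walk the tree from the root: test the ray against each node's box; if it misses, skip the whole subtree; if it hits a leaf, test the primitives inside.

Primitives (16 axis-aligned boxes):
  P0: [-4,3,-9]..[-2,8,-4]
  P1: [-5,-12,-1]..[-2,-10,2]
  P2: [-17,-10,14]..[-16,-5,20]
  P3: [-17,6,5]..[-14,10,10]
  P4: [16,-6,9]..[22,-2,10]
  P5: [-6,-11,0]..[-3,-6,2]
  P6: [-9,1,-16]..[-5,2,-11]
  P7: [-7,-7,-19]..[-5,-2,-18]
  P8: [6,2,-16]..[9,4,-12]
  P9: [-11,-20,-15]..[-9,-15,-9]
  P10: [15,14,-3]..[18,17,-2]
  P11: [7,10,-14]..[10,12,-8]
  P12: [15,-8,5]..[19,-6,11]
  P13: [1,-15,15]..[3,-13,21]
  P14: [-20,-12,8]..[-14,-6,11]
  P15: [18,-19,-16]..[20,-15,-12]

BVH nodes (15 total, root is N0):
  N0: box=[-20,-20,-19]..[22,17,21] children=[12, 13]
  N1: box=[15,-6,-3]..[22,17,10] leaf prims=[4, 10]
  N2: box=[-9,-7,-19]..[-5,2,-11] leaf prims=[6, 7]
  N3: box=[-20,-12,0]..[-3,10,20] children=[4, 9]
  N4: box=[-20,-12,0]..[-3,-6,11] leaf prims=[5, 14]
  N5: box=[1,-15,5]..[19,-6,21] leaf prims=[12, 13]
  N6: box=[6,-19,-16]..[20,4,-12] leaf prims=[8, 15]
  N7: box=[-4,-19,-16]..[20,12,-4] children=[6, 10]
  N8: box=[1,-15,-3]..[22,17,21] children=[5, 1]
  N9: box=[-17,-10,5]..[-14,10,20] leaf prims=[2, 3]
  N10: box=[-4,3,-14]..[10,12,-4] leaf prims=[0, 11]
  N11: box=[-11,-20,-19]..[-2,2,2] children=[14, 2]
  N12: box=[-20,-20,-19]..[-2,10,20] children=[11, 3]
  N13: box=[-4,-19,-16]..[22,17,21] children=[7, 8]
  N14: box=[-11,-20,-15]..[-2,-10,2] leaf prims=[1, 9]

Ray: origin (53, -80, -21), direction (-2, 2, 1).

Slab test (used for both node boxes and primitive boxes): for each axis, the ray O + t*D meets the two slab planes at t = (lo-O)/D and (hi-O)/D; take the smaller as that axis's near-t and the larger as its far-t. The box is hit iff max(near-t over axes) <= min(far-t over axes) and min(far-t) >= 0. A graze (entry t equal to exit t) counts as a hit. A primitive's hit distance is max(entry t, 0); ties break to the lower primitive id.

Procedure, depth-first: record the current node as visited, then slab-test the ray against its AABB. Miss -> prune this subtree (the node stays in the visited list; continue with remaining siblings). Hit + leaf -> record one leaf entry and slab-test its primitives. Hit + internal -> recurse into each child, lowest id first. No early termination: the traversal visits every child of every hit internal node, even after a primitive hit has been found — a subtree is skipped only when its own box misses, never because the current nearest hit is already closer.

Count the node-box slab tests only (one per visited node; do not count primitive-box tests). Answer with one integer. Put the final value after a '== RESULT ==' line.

Trace the traversal:
N0 x:[31/2,73/2] y:[30,97/2] z:[2,42] -> hit [30,73/2], descend [12, 13]
  N12 x:[55/2,73/2] y:[30,45] z:[2,41] -> hit [30,73/2], descend [3, 11]
    N3 x:[28,73/2] y:[34,45] z:[21,41] -> hit [34,73/2], descend [4, 9]
      N4 x:[28,73/2] y:[34,37] z:[21,32] -> miss, prune
      N9 x:[67/2,35] y:[35,45] z:[26,41] -> hit [35,35] leaf, test {P2@t=35, P3(miss)}
    N11 x:[55/2,32] y:[30,41] z:[2,23] -> miss, prune
  N13 x:[31/2,57/2] y:[61/2,97/2] z:[5,42] -> miss, prune

order=[0, 12, 3, 4, 9, 11, 13]  |boxes|=7  |leaves|=1  hit=P2

== RESULT ==
7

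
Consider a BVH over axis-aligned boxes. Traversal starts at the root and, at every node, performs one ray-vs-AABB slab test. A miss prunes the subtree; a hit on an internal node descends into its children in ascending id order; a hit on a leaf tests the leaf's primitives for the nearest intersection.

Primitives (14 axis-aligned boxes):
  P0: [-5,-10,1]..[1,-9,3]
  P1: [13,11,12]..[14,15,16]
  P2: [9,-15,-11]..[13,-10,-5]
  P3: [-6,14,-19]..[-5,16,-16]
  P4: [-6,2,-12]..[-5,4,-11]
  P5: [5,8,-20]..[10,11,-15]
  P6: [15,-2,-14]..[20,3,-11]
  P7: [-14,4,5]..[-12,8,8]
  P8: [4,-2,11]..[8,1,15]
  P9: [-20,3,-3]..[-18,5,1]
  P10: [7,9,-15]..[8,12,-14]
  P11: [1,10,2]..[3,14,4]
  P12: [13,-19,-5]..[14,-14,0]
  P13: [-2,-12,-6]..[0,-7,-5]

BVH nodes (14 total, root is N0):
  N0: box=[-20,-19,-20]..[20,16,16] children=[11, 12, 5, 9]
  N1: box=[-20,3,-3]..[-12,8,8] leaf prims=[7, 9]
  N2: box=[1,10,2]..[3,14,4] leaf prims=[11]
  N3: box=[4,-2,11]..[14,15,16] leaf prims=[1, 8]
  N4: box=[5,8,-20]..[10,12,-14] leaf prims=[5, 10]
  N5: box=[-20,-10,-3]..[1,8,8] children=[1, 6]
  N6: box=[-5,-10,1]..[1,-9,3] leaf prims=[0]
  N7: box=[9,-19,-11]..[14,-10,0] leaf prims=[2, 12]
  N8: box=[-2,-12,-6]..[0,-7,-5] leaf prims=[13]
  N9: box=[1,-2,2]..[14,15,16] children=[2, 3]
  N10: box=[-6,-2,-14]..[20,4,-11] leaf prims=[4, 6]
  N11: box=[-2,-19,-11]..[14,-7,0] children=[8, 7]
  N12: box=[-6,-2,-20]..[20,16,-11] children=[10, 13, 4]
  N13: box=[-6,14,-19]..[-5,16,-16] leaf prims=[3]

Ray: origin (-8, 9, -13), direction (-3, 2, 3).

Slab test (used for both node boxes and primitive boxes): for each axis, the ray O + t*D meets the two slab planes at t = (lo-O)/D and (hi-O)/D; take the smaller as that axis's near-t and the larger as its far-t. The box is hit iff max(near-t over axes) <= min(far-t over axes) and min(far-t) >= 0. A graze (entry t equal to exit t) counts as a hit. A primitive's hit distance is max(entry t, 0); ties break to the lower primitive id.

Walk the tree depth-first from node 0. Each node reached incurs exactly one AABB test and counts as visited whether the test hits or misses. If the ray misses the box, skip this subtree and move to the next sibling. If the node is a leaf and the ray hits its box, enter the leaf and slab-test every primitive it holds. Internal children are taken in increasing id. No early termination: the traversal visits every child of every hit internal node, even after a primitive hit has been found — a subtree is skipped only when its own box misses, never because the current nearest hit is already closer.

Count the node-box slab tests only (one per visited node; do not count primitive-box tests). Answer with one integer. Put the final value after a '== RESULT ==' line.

Traverse from the root:
N0 x:[-28/3,4] y:[-14,7/2] z:[-7/3,29/3] -> hit [-7/3,7/2], descend [5, 9, 11, 12]
  N5 x:[-3,4] y:[-19/2,-1/2] z:[10/3,7] -> miss, prune
  N9 x:[-22/3,-3] y:[-11/2,3] z:[5,29/3] -> miss, prune
  N11 x:[-22/3,-2] y:[-14,-8] z:[2/3,13/3] -> miss, prune
  N12 x:[-28/3,-2/3] y:[-11/2,7/2] z:[-7/3,2/3] -> miss, prune

Visited [0, 5, 9, 11, 12]. Tests: 5 box, 0 leaf. Nearest: miss.

== RESULT ==
5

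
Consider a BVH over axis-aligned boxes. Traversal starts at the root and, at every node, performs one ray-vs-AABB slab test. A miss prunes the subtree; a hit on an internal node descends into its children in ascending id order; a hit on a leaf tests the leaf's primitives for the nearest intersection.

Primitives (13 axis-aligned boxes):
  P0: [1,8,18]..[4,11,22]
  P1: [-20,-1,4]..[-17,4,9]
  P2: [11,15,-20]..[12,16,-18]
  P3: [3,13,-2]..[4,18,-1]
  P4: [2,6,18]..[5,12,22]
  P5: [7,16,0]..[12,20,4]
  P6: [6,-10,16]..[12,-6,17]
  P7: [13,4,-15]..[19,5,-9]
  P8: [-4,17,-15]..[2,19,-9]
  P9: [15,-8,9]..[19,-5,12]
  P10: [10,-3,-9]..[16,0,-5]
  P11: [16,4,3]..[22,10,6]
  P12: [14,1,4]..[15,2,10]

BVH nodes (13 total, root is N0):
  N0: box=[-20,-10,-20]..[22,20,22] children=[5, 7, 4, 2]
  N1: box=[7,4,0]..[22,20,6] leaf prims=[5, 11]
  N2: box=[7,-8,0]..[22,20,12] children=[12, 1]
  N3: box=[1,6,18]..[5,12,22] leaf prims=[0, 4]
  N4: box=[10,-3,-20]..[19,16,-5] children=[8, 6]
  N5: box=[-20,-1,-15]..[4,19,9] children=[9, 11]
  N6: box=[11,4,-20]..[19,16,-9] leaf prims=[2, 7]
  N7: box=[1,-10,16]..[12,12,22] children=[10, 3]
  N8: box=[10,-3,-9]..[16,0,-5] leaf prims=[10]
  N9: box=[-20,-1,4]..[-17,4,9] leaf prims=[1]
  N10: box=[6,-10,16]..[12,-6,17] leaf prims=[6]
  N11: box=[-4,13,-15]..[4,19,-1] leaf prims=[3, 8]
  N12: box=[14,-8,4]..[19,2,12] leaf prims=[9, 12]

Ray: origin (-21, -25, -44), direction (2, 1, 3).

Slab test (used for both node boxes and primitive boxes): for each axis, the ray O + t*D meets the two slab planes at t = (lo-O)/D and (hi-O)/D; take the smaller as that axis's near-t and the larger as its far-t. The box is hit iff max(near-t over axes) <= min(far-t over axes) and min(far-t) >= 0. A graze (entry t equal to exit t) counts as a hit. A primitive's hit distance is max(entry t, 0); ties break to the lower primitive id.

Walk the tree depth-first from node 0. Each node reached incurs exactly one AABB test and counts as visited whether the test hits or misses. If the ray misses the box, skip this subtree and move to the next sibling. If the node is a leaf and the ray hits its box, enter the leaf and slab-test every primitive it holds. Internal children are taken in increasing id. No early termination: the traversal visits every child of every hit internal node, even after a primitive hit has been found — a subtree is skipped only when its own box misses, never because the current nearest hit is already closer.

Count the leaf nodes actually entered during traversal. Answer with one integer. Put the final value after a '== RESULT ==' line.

Traverse from the root:
N0 x:[1/2,43/2] y:[15,45] z:[8,22] -> hit [15,43/2], descend [2, 4, 5, 7]
  N2 x:[14,43/2] y:[17,45] z:[44/3,56/3] -> hit [17,56/3], descend [1, 12]
    N1 x:[14,43/2] y:[29,45] z:[44/3,50/3] -> miss, prune
    N12 x:[35/2,20] y:[17,27] z:[16,56/3] -> hit [35/2,56/3] leaf, test {P9@t=18, P12(miss)}
  N4 x:[31/2,20] y:[22,41] z:[8,13] -> miss, prune
  N5 x:[1/2,25/2] y:[24,44] z:[29/3,53/3] -> miss, prune
  N7 x:[11,33/2] y:[15,37] z:[20,22] -> miss, prune

order=[0, 2, 1, 12, 4, 5, 7]  |boxes|=7  |leaves|=1  hit=P9

== RESULT ==
1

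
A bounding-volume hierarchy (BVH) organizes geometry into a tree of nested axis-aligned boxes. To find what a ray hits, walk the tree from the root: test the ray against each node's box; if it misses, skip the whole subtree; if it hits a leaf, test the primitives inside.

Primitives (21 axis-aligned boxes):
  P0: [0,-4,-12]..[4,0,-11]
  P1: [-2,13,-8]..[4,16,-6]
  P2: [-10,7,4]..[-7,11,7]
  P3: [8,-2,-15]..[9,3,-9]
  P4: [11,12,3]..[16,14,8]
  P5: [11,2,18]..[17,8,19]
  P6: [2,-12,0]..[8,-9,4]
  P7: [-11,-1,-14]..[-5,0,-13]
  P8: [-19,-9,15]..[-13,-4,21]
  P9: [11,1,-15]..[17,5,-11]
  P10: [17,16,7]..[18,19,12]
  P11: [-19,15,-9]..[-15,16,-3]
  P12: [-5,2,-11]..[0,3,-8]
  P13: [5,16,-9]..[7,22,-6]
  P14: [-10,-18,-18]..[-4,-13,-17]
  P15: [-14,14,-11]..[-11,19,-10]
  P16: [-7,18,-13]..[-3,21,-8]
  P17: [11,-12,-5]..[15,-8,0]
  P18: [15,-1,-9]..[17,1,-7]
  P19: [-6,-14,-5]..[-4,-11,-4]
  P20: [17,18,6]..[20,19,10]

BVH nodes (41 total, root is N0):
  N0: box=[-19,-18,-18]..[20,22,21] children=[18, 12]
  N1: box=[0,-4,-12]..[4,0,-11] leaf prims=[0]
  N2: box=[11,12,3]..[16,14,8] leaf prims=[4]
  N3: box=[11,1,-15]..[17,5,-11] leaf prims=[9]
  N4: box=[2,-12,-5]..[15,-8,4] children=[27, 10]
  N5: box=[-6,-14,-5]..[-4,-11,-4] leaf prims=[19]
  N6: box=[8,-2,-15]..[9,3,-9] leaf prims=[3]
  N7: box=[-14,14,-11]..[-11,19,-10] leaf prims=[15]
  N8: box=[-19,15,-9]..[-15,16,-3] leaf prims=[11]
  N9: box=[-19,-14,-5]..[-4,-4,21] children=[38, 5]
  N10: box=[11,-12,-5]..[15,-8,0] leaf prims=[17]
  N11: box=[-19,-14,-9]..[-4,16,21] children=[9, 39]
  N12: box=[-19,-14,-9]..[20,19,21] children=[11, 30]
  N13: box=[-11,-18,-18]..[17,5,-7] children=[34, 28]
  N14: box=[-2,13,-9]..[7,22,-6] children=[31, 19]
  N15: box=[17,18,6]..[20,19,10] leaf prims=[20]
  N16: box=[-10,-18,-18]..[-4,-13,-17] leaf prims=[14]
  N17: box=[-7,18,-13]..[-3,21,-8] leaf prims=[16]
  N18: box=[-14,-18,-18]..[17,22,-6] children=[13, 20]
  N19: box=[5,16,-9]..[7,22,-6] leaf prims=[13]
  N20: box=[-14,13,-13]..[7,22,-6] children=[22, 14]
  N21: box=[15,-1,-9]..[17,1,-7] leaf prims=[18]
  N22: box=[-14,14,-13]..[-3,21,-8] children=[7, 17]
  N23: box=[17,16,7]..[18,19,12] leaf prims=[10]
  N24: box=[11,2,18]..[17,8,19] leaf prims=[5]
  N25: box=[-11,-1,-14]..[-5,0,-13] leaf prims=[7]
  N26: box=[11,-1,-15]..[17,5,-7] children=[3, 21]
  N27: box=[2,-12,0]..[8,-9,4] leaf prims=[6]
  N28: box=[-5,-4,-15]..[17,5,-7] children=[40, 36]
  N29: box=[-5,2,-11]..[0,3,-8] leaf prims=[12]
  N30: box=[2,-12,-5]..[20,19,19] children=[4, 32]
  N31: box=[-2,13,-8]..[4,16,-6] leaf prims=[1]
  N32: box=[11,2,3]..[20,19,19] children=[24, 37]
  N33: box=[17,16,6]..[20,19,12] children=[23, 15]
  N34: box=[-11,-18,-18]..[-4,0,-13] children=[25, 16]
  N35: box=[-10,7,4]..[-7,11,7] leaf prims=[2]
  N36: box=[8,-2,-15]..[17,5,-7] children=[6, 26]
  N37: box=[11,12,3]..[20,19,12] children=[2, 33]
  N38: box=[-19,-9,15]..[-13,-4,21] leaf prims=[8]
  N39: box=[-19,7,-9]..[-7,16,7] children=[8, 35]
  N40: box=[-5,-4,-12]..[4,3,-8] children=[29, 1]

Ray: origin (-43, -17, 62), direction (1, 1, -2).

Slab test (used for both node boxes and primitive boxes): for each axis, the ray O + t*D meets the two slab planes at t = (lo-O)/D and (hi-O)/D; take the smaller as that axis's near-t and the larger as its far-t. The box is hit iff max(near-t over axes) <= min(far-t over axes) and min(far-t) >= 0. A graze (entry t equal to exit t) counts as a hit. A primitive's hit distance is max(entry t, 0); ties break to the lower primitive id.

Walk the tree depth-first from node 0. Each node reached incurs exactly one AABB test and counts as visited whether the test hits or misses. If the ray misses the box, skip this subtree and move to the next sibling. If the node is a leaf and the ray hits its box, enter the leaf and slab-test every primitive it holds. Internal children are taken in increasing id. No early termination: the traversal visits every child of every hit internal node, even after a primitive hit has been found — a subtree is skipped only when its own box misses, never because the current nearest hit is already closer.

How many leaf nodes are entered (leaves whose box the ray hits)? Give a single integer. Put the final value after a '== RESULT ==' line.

Walk:
N0 x:[24,63] y:[-1,39] z:[41/2,40] -> hit [24,39], descend [12, 18]
  N12 x:[24,63] y:[3,36] z:[41/2,71/2] -> hit [24,71/2], descend [11, 30]
    N11 x:[24,39] y:[3,33] z:[41/2,71/2] -> hit [24,33], descend [9, 39]
      N9 x:[24,39] y:[3,13] z:[41/2,67/2] -> miss, prune
      N39 x:[24,36] y:[24,33] z:[55/2,71/2] -> hit [55/2,33], descend [8, 35]
        N8 x:[24,28] y:[32,33] z:[65/2,71/2] -> miss, prune
        N35 x:[33,36] y:[24,28] z:[55/2,29] -> miss, prune
    N30 x:[45,63] y:[5,36] z:[43/2,67/2] -> miss, prune
  N18 x:[29,60] y:[-1,39] z:[34,40] -> hit [34,39], descend [13, 20]
    N13 x:[32,60] y:[-1,22] z:[69/2,40] -> miss, prune
    N20 x:[29,50] y:[30,39] z:[34,75/2] -> hit [34,75/2], descend [14, 22]
      N14 x:[41,50] y:[30,39] z:[34,71/2] -> miss, prune
      N22 x:[29,40] y:[31,38] z:[35,75/2] -> hit [35,75/2], descend [7, 17]
        N7 x:[29,32] y:[31,36] z:[36,73/2] -> miss, prune
        N17 x:[36,40] y:[35,38] z:[35,75/2] -> hit [36,75/2] leaf, test {P16@t=36}

Visited [0, 12, 11, 9, 39, 8, 35, 30, 18, 13, 20, 14, 22, 7, 17]. Tests: 15 box, 1 leaf. Nearest: P16.

== RESULT ==
1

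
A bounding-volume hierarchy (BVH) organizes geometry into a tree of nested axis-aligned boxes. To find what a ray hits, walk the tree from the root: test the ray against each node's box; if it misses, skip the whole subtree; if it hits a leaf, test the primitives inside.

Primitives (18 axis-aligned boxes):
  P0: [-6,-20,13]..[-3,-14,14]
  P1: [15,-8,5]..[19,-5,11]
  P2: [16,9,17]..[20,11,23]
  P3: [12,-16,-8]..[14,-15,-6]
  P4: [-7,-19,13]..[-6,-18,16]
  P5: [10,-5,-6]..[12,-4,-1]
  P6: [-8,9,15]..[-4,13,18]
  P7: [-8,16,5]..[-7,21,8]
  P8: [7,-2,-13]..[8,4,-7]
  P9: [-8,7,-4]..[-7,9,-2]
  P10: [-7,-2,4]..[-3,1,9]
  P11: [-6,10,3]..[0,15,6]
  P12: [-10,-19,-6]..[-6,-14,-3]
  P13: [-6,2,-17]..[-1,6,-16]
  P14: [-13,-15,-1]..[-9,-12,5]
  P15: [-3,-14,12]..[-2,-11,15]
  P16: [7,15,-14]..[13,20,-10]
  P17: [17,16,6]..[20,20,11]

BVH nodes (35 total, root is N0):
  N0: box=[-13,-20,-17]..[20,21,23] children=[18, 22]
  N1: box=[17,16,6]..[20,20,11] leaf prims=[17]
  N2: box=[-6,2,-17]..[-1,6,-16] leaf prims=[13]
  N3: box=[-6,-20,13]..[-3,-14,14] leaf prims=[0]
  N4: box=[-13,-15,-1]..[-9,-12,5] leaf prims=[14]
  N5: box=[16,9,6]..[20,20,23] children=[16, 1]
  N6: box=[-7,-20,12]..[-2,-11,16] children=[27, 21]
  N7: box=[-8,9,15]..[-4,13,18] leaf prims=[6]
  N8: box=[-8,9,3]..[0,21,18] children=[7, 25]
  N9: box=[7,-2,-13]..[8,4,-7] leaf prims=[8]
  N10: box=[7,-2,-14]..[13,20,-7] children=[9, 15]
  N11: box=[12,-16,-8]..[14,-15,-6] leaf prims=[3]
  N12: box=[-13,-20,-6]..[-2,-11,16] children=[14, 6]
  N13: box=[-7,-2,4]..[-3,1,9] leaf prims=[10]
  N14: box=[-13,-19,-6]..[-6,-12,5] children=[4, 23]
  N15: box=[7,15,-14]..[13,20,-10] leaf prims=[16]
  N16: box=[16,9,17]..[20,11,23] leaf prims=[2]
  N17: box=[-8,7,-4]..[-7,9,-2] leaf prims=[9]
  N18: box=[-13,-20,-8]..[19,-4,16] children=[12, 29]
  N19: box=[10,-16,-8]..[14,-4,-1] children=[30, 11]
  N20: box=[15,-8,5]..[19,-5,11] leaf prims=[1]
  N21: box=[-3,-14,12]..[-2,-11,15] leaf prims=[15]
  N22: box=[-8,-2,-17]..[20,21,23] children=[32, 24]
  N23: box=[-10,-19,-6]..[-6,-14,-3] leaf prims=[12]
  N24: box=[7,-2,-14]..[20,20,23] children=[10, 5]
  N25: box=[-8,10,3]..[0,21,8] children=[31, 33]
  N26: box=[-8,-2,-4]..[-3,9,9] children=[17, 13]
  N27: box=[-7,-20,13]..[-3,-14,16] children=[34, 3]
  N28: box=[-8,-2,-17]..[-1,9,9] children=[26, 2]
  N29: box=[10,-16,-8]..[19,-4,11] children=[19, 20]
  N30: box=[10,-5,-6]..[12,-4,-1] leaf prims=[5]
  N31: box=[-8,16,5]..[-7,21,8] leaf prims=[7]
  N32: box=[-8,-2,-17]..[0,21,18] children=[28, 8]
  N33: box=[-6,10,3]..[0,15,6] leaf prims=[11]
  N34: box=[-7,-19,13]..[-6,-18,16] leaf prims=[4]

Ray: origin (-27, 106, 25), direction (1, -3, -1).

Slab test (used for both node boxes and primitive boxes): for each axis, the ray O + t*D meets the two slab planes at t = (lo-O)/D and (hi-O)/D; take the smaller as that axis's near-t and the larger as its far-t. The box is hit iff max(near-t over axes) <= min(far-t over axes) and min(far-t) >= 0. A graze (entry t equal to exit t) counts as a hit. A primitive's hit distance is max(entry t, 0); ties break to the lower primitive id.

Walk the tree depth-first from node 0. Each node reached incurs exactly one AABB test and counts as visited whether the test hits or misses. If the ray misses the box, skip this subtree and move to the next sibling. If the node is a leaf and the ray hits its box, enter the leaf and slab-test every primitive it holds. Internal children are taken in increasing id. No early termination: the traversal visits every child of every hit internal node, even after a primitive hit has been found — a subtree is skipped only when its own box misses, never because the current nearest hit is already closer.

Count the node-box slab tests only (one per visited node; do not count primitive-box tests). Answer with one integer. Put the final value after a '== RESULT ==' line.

Traverse from the root:
N0 x:[14,47] y:[85/3,42] z:[2,42] -> hit [85/3,42], descend [18, 22]
  N18 x:[14,46] y:[110/3,42] z:[9,33] -> miss, prune
  N22 x:[19,47] y:[85/3,36] z:[2,42] -> hit [85/3,36], descend [24, 32]
    N24 x:[34,47] y:[86/3,36] z:[2,39] -> hit [34,36], descend [5, 10]
      N5 x:[43,47] y:[86/3,97/3] z:[2,19] -> miss, prune
      N10 x:[34,40] y:[86/3,36] z:[32,39] -> hit [34,36], descend [9, 15]
        N9 x:[34,35] y:[34,36] z:[32,38] -> hit [34,35] leaf, test {P8@t=34}
        N15 x:[34,40] y:[86/3,91/3] z:[35,39] -> miss, prune
    N32 x:[19,27] y:[85/3,36] z:[7,42] -> miss, prune

9 AABB tests over nodes [0, 18, 22, 24, 5, 10, 9, 15, 32]; 1 leaf entered; closest P8.

== RESULT ==
9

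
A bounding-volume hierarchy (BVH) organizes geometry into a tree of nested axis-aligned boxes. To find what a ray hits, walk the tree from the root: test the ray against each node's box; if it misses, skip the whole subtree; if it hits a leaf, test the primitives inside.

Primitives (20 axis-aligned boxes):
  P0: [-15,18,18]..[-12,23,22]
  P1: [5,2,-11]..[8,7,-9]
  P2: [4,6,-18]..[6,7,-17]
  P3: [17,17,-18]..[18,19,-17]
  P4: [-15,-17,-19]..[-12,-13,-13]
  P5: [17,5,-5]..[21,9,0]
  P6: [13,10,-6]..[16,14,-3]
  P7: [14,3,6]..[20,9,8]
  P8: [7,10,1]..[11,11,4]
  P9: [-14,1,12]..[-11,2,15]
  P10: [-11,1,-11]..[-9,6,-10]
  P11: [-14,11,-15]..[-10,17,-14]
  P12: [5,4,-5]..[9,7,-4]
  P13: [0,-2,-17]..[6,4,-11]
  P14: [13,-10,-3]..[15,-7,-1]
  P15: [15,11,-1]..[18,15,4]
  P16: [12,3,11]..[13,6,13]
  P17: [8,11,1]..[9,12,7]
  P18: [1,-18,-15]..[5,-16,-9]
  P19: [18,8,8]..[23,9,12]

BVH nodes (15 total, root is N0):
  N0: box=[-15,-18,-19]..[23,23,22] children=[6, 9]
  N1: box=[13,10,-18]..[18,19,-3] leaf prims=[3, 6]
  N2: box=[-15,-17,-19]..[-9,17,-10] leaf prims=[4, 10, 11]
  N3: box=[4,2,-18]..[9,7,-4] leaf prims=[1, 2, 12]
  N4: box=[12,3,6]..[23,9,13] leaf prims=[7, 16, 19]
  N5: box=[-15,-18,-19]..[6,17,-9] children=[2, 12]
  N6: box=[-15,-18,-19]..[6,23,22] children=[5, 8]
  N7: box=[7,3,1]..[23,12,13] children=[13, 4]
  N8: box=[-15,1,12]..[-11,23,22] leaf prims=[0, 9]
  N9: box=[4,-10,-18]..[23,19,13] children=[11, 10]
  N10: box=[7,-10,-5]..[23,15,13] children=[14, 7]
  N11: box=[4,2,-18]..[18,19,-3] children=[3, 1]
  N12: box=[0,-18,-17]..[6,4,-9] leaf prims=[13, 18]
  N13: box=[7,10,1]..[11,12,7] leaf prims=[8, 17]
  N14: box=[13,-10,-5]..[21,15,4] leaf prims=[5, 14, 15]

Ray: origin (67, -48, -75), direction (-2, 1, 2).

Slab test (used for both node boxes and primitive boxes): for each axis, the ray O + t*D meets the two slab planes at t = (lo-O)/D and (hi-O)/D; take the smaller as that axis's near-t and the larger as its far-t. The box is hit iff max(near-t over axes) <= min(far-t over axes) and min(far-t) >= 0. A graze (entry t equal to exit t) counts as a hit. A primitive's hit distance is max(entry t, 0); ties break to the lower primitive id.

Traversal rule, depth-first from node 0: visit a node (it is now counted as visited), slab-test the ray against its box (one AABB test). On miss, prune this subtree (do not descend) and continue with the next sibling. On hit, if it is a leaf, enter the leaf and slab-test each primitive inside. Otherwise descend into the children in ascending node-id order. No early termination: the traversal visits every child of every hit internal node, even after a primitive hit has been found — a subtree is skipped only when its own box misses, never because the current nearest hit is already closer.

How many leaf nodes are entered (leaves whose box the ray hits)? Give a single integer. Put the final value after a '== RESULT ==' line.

Walk:
N0 x:[22,41] y:[30,71] z:[28,97/2] -> hit [30,41], descend [6, 9]
  N6 x:[61/2,41] y:[30,71] z:[28,97/2] -> hit [61/2,41], descend [5, 8]
    N5 x:[61/2,41] y:[30,65] z:[28,33] -> hit [61/2,33], descend [2, 12]
      N2 x:[38,41] y:[31,65] z:[28,65/2] -> miss, prune
      N12 x:[61/2,67/2] y:[30,52] z:[29,33] -> hit [61/2,33] leaf, test {P13(miss), P18@t=31}
    N8 x:[39,41] y:[49,71] z:[87/2,97/2] -> miss, prune
  N9 x:[22,63/2] y:[38,67] z:[57/2,44] -> miss, prune

order=[0, 6, 5, 2, 12, 8, 9]  |boxes|=7  |leaves|=1  hit=P18

== RESULT ==
1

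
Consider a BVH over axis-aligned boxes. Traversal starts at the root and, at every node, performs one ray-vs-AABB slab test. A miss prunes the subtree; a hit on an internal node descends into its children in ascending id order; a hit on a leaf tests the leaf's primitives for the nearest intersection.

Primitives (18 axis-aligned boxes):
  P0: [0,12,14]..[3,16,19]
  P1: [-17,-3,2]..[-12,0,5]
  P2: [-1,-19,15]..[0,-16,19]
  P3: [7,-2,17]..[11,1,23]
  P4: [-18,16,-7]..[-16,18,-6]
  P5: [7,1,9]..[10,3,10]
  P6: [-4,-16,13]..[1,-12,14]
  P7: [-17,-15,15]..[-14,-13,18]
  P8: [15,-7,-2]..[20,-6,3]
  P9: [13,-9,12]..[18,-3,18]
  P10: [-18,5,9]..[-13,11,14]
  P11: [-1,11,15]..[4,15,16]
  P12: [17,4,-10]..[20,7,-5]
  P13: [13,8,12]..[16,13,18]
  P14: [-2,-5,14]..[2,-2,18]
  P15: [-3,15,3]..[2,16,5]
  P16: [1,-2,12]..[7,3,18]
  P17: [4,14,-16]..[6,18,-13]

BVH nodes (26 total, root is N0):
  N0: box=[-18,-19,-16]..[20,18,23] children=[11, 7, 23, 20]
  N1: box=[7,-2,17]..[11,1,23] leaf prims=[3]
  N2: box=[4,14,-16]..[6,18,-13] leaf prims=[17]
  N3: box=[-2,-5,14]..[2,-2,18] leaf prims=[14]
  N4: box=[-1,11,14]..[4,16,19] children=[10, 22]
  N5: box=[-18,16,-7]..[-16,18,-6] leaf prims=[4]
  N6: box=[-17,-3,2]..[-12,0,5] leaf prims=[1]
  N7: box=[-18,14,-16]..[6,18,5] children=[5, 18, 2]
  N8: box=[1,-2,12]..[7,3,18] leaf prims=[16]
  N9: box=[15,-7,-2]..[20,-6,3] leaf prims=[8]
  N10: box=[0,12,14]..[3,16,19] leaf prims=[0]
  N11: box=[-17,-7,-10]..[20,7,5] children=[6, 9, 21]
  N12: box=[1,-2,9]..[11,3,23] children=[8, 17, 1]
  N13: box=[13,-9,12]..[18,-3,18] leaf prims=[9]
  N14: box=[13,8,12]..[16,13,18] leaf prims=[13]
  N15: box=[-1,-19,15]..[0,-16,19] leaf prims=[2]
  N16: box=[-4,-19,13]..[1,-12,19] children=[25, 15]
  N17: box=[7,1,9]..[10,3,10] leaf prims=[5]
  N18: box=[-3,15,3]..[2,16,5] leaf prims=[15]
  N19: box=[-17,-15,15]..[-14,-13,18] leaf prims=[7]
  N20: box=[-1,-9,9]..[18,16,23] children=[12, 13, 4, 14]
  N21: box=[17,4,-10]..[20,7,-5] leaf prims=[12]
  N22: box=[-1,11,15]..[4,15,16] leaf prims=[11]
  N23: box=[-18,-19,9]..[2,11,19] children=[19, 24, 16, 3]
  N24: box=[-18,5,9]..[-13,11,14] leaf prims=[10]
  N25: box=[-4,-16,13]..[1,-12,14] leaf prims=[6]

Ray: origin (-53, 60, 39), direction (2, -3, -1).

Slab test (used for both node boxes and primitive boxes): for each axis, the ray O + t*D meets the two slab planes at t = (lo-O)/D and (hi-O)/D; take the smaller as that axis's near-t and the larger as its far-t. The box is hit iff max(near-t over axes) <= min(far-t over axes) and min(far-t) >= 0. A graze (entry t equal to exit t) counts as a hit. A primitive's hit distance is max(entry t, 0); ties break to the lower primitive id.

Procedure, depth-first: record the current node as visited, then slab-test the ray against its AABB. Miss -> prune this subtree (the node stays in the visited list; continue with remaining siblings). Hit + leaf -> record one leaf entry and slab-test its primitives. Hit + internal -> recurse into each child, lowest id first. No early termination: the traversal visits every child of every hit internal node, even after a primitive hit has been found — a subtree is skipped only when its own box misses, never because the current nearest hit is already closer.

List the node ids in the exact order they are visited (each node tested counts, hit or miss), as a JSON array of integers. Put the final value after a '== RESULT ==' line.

Walk:
N0 x:[35/2,73/2] y:[14,79/3] z:[16,55] -> hit [35/2,79/3], descend [7, 11, 20, 23]
  N7 x:[35/2,59/2] y:[14,46/3] z:[34,55] -> miss, prune
  N11 x:[18,73/2] y:[53/3,67/3] z:[34,49] -> miss, prune
  N20 x:[26,71/2] y:[44/3,23] z:[16,30] -> miss, prune
  N23 x:[35/2,55/2] y:[49/3,79/3] z:[20,30] -> hit [20,79/3], descend [3, 16, 19, 24]
    N3 x:[51/2,55/2] y:[62/3,65/3] z:[21,25] -> miss, prune
    N16 x:[49/2,27] y:[24,79/3] z:[20,26] -> hit [49/2,26], descend [15, 25]
      N15 x:[26,53/2] y:[76/3,79/3] z:[20,24] -> miss, prune
      N25 x:[49/2,27] y:[24,76/3] z:[25,26] -> hit [25,76/3] leaf, test {P6@t=25}
    N19 x:[18,39/2] y:[73/3,25] z:[21,24] -> miss, prune
    N24 x:[35/2,20] y:[49/3,55/3] z:[25,30] -> miss, prune

Summary -> nodes [0, 7, 11, 20, 23, 3, 16, 15, 25, 19, 24]; box-tests=11; leaf-entries=1; first=P6

== RESULT ==
[0, 7, 11, 20, 23, 3, 16, 15, 25, 19, 24]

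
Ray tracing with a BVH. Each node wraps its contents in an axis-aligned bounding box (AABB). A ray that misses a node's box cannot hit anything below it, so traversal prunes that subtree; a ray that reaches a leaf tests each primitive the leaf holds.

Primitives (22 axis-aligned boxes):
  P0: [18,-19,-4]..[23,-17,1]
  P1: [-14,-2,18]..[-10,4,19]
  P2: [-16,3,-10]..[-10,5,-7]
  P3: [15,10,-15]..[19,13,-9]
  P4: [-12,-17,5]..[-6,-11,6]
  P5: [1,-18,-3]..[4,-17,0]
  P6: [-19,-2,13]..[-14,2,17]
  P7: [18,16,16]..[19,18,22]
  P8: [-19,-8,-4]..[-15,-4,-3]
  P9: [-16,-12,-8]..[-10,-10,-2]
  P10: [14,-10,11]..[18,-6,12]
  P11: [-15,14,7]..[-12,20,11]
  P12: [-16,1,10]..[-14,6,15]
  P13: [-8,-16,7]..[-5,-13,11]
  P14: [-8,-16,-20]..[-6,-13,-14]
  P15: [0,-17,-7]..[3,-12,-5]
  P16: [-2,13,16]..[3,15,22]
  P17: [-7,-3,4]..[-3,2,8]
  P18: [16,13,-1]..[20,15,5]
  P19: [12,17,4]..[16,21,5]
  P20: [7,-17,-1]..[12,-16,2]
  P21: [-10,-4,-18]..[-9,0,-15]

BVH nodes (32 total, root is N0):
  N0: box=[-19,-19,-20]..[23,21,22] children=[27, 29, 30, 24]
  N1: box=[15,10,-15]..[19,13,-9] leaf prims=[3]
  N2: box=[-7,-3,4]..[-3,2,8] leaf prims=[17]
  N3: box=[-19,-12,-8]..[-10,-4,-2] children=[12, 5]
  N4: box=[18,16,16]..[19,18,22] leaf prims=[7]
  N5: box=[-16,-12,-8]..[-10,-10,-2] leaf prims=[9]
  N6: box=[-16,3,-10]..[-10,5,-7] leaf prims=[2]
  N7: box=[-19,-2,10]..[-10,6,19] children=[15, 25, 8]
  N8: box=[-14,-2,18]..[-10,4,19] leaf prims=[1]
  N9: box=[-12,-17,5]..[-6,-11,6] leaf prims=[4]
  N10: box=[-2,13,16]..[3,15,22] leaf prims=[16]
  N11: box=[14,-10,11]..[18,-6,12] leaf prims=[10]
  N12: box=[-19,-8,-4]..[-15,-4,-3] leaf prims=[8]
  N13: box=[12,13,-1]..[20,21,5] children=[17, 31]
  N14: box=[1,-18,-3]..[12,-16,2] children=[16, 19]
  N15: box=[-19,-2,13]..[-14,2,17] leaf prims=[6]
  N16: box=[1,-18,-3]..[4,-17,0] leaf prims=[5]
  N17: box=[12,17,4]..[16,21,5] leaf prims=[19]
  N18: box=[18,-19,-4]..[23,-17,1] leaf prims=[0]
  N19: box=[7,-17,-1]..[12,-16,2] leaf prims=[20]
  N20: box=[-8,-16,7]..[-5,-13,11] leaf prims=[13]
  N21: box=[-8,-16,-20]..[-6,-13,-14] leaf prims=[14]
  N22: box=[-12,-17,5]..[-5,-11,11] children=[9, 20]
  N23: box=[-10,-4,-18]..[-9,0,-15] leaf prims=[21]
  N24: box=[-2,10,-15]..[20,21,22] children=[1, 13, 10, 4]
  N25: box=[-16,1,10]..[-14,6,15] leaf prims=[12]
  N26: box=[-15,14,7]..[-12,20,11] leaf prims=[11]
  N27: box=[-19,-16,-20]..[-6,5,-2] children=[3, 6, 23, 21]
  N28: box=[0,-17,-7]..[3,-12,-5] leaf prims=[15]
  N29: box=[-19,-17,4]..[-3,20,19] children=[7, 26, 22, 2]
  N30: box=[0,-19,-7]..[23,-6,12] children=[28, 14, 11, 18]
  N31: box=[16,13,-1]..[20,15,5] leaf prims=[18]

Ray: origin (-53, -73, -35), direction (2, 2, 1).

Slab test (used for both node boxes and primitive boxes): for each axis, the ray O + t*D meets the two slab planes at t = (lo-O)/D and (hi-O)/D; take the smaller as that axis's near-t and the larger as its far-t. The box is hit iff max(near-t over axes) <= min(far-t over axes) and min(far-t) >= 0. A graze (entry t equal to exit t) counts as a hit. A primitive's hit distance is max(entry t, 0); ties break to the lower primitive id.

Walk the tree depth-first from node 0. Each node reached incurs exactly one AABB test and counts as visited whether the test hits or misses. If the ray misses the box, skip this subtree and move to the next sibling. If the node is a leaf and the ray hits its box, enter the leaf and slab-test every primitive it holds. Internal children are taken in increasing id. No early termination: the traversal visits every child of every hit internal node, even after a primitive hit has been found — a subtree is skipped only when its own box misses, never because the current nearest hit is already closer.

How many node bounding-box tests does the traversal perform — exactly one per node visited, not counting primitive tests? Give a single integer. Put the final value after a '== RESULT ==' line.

Walk:
N0 x:[17,38] y:[27,47] z:[15,57] -> hit [27,38], descend [24, 27, 29, 30]
  N24 x:[51/2,73/2] y:[83/2,47] z:[20,57] -> miss, prune
  N27 x:[17,47/2] y:[57/2,39] z:[15,33] -> miss, prune
  N29 x:[17,25] y:[28,93/2] z:[39,54] -> miss, prune
  N30 x:[53/2,38] y:[27,67/2] z:[28,47] -> hit [28,67/2], descend [11, 14, 18, 28]
    N11 x:[67/2,71/2] y:[63/2,67/2] z:[46,47] -> miss, prune
    N14 x:[27,65/2] y:[55/2,57/2] z:[32,37] -> miss, prune
    N18 x:[71/2,38] y:[27,28] z:[31,36] -> miss, prune
    N28 x:[53/2,28] y:[28,61/2] z:[28,30] -> hit [28,28] leaf, test {P15@t=28}

Summary -> nodes [0, 24, 27, 29, 30, 11, 14, 18, 28]; box-tests=9; leaf-entries=1; first=P15

== RESULT ==
9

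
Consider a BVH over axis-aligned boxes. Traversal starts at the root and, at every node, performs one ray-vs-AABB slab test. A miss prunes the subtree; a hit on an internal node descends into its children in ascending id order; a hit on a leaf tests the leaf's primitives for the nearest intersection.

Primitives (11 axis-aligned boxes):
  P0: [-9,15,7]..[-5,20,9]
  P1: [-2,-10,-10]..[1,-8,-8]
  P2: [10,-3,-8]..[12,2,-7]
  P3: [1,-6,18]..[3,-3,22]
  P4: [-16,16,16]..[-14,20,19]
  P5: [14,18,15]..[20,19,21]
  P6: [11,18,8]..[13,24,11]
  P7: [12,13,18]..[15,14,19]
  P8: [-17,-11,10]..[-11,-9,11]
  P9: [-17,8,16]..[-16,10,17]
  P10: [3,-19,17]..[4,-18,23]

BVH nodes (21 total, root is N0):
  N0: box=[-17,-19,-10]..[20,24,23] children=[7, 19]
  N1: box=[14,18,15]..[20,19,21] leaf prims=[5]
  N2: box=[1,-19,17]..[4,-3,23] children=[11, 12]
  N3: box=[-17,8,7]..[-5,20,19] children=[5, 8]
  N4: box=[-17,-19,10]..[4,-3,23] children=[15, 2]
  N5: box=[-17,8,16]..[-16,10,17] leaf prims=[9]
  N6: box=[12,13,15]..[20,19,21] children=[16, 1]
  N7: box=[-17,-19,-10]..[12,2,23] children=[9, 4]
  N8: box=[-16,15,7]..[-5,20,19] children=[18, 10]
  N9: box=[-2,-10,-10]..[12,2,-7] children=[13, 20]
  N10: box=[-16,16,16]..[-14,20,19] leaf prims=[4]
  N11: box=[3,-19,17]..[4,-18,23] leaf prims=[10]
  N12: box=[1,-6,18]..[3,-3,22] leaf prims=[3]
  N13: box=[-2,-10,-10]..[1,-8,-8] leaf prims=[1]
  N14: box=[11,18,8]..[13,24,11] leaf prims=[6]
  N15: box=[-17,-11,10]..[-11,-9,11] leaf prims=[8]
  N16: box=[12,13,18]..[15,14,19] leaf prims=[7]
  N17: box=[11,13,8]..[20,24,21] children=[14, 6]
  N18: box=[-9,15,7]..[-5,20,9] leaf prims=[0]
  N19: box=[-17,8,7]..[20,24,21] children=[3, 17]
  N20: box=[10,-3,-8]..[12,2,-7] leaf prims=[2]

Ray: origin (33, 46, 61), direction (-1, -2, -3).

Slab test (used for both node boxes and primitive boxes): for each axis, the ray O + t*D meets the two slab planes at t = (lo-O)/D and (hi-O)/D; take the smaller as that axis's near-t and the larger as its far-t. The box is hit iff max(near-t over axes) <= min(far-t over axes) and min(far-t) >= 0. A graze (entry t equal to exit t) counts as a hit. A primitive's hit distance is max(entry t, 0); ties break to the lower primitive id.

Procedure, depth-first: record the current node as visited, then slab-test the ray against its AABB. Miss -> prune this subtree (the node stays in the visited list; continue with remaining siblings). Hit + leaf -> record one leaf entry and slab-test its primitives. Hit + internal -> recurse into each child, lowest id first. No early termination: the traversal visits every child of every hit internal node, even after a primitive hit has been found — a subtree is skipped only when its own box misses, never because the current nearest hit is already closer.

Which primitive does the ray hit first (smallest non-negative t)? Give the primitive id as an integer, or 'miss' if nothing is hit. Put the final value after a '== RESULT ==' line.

Traverse from the root:
N0 x:[13,50] y:[11,65/2] z:[38/3,71/3] -> hit [13,71/3], descend [7, 19]
  N7 x:[21,50] y:[22,65/2] z:[38/3,71/3] -> hit [22,71/3], descend [4, 9]
    N4 x:[29,50] y:[49/2,65/2] z:[38/3,17] -> miss, prune
    N9 x:[21,35] y:[22,28] z:[68/3,71/3] -> hit [68/3,71/3], descend [13, 20]
      N13 x:[32,35] y:[27,28] z:[23,71/3] -> miss, prune
      N20 x:[21,23] y:[22,49/2] z:[68/3,23] -> hit [68/3,23] leaf, test {P2@t=68/3}
  N19 x:[13,50] y:[11,19] z:[40/3,18] -> hit [40/3,18], descend [3, 17]
    N3 x:[38,50] y:[13,19] z:[14,18] -> miss, prune
    N17 x:[13,22] y:[11,33/2] z:[40/3,53/3] -> hit [40/3,33/2], descend [6, 14]
      N6 x:[13,21] y:[27/2,33/2] z:[40/3,46/3] -> hit [27/2,46/3], descend [1, 16]
        N1 x:[13,19] y:[27/2,14] z:[40/3,46/3] -> hit [27/2,14] leaf, test {P5@t=27/2}
        N16 x:[18,21] y:[16,33/2] z:[14,43/3] -> miss, prune
      N14 x:[20,22] y:[11,14] z:[50/3,53/3] -> miss, prune

Summary -> nodes [0, 7, 4, 9, 13, 20, 19, 3, 17, 6, 1, 16, 14]; box-tests=13; leaf-entries=2; first=P5

== RESULT ==
5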